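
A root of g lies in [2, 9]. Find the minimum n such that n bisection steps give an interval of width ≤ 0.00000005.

28

Width after n steps is 7/2^n. Need 2^n ≥ 7/0.00000005 = 140000000.
2^27 = 134217728 < 140000000 ≤ 2^28 = 268435456, so n = 28.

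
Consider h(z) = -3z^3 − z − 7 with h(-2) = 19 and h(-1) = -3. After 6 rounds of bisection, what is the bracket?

z = -1.5 gives h = 4.625, positive; keep [-1.5, -1]
z = -1.25 gives h = 0.109375, positive; keep [-1.25, -1]
z = -1.125 gives h = -1.603516, negative; keep [-1.25, -1.125]
z = -1.1875 gives h = -0.7888, negative; keep [-1.25, -1.1875]
z = -1.21875 gives h = -0.3504, negative; keep [-1.25, -1.21875]
z = -1.234375 gives h = -0.1232, negative; keep [-1.25, -1.234375]

[-1.25, -1.234375]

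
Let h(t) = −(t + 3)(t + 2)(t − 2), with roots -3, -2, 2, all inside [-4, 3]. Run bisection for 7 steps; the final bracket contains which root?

2

t = -0.5 gives h = 9.375, positive; keep [-0.5, 3]
t = 1.25 gives h = 10.359375, positive; keep [1.25, 3]
t = 2.125 gives h = -2.642578, negative; keep [1.25, 2.125]
t = 1.6875 gives h = 5.4016, positive; keep [1.6875, 2.125]
t = 1.90625 gives h = 1.7967, positive; keep [1.90625, 2.125]
t = 2.015625 gives h = -0.3147, negative; keep [1.90625, 2.015625]
t = 1.9609375 gives h = 0.7676, positive; keep [1.9609375, 2.015625]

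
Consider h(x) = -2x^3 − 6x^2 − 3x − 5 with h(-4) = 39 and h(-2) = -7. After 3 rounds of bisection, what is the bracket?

m = -3, h(m) = 4 (+); new bracket [-3, -2]
m = -2.5, h(m) = -3.75 (−); new bracket [-3, -2.5]
m = -2.75, h(m) = -0.53125 (−); new bracket [-3, -2.75]

[-3, -2.75]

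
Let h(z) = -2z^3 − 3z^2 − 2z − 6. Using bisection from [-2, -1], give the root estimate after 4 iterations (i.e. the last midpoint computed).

-1.8125

h(-1.5) = -3 < 0, so the root lies in [-2, -1.5]
h(-1.75) = -0.96875 < 0, so the root lies in [-2, -1.75]
h(-1.875) = 0.386719 > 0, so the root lies in [-1.875, -1.75]
h(-1.8125) = -0.3218 < 0, so the root lies in [-1.875, -1.8125]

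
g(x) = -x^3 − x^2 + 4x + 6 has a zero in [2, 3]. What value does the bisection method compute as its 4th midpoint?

x = 2.5 gives g = -5.875, negative; keep [2, 2.5]
x = 2.25 gives g = -1.453125, negative; keep [2, 2.25]
x = 2.125 gives g = 0.388672, positive; keep [2.125, 2.25]
x = 2.1875 gives g = -0.5027, negative; keep [2.125, 2.1875]

2.1875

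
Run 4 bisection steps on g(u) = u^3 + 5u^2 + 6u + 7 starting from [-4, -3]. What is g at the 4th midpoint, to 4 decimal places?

-0.1521

g(-3.5) = 4.375 > 0, so the root lies in [-4, -3.5]
g(-3.75) = 2.078125 > 0, so the root lies in [-4, -3.75]
g(-3.875) = 0.642578 > 0, so the root lies in [-4, -3.875]
g(-3.9375) = -0.1521 < 0, so the root lies in [-3.9375, -3.875]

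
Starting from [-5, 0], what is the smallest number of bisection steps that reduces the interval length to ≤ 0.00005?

Width after n steps is 5/2^n. Need 2^n ≥ 5/0.00005 = 100000.
2^16 = 65536 < 100000 ≤ 2^17 = 131072, so n = 17.

17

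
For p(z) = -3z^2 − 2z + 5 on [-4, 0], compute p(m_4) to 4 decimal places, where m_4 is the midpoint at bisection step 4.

p(-2) = -3 < 0, so the root lies in [-2, 0]
p(-1) = 4 > 0, so the root lies in [-2, -1]
p(-1.5) = 1.25 > 0, so the root lies in [-2, -1.5]
p(-1.75) = -0.6875 < 0, so the root lies in [-1.75, -1.5]

-0.6875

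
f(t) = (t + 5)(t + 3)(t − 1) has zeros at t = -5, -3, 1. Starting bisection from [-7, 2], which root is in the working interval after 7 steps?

t = -2.5 gives f = -4.375, negative; keep [-2.5, 2]
t = -0.25 gives f = -16.328125, negative; keep [-0.25, 2]
t = 0.875 gives f = -2.845703, negative; keep [0.875, 2]
t = 1.4375 gives f = 12.4978, positive; keep [0.875, 1.4375]
t = 1.15625 gives f = 3.998, positive; keep [0.875, 1.15625]
t = 1.015625 gives f = 0.3774, positive; keep [0.875, 1.015625]
t = 0.9453125 gives f = -1.2828, negative; keep [0.9453125, 1.015625]

1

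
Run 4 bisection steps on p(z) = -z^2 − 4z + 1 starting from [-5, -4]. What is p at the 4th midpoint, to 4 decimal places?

0.2148

m = -4.5, p(m) = -1.25 (−); new bracket [-4.5, -4]
m = -4.25, p(m) = -0.0625 (−); new bracket [-4.25, -4]
m = -4.125, p(m) = 0.484375 (+); new bracket [-4.25, -4.125]
m = -4.1875, p(m) = 0.2148 (+); new bracket [-4.25, -4.1875]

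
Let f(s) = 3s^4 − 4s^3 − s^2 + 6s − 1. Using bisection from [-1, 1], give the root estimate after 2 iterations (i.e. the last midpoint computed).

0.5

f(0) = -1 < 0, so the root lies in [0, 1]
f(0.5) = 1.4375 > 0, so the root lies in [0, 0.5]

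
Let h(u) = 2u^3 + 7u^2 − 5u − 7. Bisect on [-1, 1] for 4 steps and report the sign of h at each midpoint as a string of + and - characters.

---+

u = 0 gives h = -7, negative; keep [-1, 0]
u = -0.5 gives h = -3, negative; keep [-1, -0.5]
u = -0.75 gives h = -0.15625, negative; keep [-1, -0.75]
u = -0.875 gives h = 1.3945, positive; keep [-0.875, -0.75]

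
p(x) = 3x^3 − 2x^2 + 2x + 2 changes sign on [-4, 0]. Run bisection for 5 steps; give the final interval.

[-0.625, -0.5]

midpoint -2: p = -34 < 0 → [-2, 0]
midpoint -1: p = -5 < 0 → [-1, 0]
midpoint -0.5: p = 0.125 > 0 → [-1, -0.5]
midpoint -0.75: p = -1.8906 < 0 → [-0.75, -0.5]
midpoint -0.625: p = -0.7637 < 0 → [-0.625, -0.5]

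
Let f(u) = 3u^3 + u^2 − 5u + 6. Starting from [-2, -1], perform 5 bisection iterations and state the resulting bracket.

[-1.84375, -1.8125]

u = -1.5 gives f = 5.625, positive; keep [-2, -1.5]
u = -1.75 gives f = 1.734375, positive; keep [-2, -1.75]
u = -1.875 gives f = -0.884766, negative; keep [-1.875, -1.75]
u = -1.8125 gives f = 0.4846, positive; keep [-1.875, -1.8125]
u = -1.84375 gives f = -0.1848, negative; keep [-1.84375, -1.8125]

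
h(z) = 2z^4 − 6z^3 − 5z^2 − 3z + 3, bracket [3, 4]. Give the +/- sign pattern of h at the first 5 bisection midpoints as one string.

m = 3.5, h(m) = -25.875 (−); new bracket [3.5, 4]
m = 3.75, h(m) = 0.539062 (+); new bracket [3.5, 3.75]
m = 3.625, h(m) = -14.034668 (−); new bracket [3.625, 3.75]
m = 3.6875, h(m) = -7.1064 (−); new bracket [3.6875, 3.75]
m = 3.71875, h(m) = -3.3755 (−); new bracket [3.71875, 3.75]

-+---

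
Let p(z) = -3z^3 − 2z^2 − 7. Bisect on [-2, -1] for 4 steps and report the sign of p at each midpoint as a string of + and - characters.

midpoint -1.5: p = -1.375 < 0 → [-2, -1.5]
midpoint -1.75: p = 2.953125 > 0 → [-1.75, -1.5]
midpoint -1.625: p = 0.591797 > 0 → [-1.625, -1.5]
midpoint -1.5625: p = -0.4387 < 0 → [-1.625, -1.5625]

-++-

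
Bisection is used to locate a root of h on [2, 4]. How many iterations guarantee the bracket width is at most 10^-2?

Width after n steps is 2/2^n. Need 2^n ≥ 2/10^-2 = 200.
2^7 = 128 < 200 ≤ 2^8 = 256, so n = 8.

8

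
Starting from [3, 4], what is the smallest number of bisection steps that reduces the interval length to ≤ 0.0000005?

21

Width after n steps is 1/2^n. Need 2^n ≥ 1/0.0000005 = 2000000.
2^20 = 1048576 < 2000000 ≤ 2^21 = 2097152, so n = 21.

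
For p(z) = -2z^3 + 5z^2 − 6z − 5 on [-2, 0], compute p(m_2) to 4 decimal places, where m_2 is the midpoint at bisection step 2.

-0.5000

midpoint -1: p = 8 > 0 → [-1, 0]
midpoint -0.5: p = -0.5 < 0 → [-1, -0.5]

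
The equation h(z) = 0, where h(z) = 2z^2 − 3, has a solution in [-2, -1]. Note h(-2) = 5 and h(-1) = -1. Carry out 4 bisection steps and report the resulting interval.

z = -1.5 gives h = 1.5, positive; keep [-1.5, -1]
z = -1.25 gives h = 0.125, positive; keep [-1.25, -1]
z = -1.125 gives h = -0.46875, negative; keep [-1.25, -1.125]
z = -1.1875 gives h = -0.1797, negative; keep [-1.25, -1.1875]

[-1.25, -1.1875]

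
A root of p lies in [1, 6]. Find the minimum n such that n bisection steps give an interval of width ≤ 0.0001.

Width after n steps is 5/2^n. Need 2^n ≥ 5/0.0001 = 50000.
2^15 = 32768 < 50000 ≤ 2^16 = 65536, so n = 16.

16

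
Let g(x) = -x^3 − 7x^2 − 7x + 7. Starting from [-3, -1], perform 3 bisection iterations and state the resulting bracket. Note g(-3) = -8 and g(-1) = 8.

m = -2, g(m) = 1 (+); new bracket [-3, -2]
m = -2.5, g(m) = -3.625 (−); new bracket [-2.5, -2]
m = -2.25, g(m) = -1.296875 (−); new bracket [-2.25, -2]

[-2.25, -2]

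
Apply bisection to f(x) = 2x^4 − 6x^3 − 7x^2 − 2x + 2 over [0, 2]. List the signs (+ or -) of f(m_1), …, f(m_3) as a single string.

m = 1, f(m) = -11 (−); new bracket [0, 1]
m = 0.5, f(m) = -1.375 (−); new bracket [0, 0.5]
m = 0.25, f(m) = 0.976562 (+); new bracket [0.25, 0.5]

--+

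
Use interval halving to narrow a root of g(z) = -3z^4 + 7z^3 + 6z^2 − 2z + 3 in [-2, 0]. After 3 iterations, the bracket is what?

g(-1) = 1 > 0, so the root lies in [-2, -1]
g(-1.5) = -19.3125 < 0, so the root lies in [-1.5, -1]
g(-1.25) = -6.121094 < 0, so the root lies in [-1.25, -1]

[-1.25, -1]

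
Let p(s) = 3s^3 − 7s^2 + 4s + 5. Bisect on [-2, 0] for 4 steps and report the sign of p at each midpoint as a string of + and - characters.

midpoint -1: p = -9 < 0 → [-1, 0]
midpoint -0.5: p = 0.875 > 0 → [-1, -0.5]
midpoint -0.75: p = -3.203125 < 0 → [-0.75, -0.5]
midpoint -0.625: p = -0.9668 < 0 → [-0.625, -0.5]

-+--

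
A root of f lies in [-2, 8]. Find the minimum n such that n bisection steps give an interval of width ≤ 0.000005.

21

Width after n steps is 10/2^n. Need 2^n ≥ 10/0.000005 = 2000000.
2^20 = 1048576 < 2000000 ≤ 2^21 = 2097152, so n = 21.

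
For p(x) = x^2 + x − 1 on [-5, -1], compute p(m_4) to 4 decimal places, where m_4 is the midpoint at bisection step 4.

m = -3, p(m) = 5 (+); new bracket [-3, -1]
m = -2, p(m) = 1 (+); new bracket [-2, -1]
m = -1.5, p(m) = -0.25 (−); new bracket [-2, -1.5]
m = -1.75, p(m) = 0.3125 (+); new bracket [-1.75, -1.5]

0.3125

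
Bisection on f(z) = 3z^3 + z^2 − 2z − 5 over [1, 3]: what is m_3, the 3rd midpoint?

1.25

m = 2, f(m) = 19 (+); new bracket [1, 2]
m = 1.5, f(m) = 4.375 (+); new bracket [1, 1.5]
m = 1.25, f(m) = -0.078125 (−); new bracket [1.25, 1.5]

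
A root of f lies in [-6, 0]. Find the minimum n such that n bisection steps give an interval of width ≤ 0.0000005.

24

Width after n steps is 6/2^n. Need 2^n ≥ 6/0.0000005 = 12000000.
2^23 = 8388608 < 12000000 ≤ 2^24 = 16777216, so n = 24.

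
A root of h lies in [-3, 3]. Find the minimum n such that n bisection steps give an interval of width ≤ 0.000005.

Width after n steps is 6/2^n. Need 2^n ≥ 6/0.000005 = 1200000.
2^20 = 1048576 < 1200000 ≤ 2^21 = 2097152, so n = 21.

21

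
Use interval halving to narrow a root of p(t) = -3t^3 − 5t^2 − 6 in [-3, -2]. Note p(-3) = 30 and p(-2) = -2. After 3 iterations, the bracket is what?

[-2.125, -2]

m = -2.5, p(m) = 9.625 (+); new bracket [-2.5, -2]
m = -2.25, p(m) = 2.859375 (+); new bracket [-2.25, -2]
m = -2.125, p(m) = 0.208984 (+); new bracket [-2.125, -2]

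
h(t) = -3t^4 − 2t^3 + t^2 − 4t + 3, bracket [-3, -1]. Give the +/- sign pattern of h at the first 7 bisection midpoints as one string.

h(-2) = -17 < 0, so the root lies in [-2, -1]
h(-1.5) = 2.8125 > 0, so the root lies in [-2, -1.5]
h(-1.75) = -4.355469 < 0, so the root lies in [-1.75, -1.5]
h(-1.625) = -0.196 < 0, so the root lies in [-1.625, -1.5]
h(-1.5625) = 1.4394 > 0, so the root lies in [-1.625, -1.5625]
h(-1.59375) = 0.656 > 0, so the root lies in [-1.625, -1.59375]
h(-1.609375) = 0.2388 > 0, so the root lies in [-1.625, -1.609375]

-+--+++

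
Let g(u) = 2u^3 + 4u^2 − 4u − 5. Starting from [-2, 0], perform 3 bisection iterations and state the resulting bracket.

u = -1 gives g = 1, positive; keep [-1, 0]
u = -0.5 gives g = -2.25, negative; keep [-1, -0.5]
u = -0.75 gives g = -0.59375, negative; keep [-1, -0.75]

[-1, -0.75]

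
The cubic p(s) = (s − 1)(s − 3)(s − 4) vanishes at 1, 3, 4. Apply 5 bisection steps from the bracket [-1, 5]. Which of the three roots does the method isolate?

p(2) = 2 > 0, so the root lies in [-1, 2]
p(0.5) = -4.375 < 0, so the root lies in [0.5, 2]
p(1.25) = 1.203125 > 0, so the root lies in [0.5, 1.25]
p(0.875) = -0.8301 < 0, so the root lies in [0.875, 1.25]
p(1.0625) = 0.3557 > 0, so the root lies in [0.875, 1.0625]

1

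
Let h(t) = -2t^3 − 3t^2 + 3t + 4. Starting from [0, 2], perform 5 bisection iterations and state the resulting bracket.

h(1) = 2 > 0, so the root lies in [1, 2]
h(1.5) = -5 < 0, so the root lies in [1, 1.5]
h(1.25) = -0.84375 < 0, so the root lies in [1, 1.25]
h(1.125) = 0.7305 > 0, so the root lies in [1.125, 1.25]
h(1.1875) = -0.0171 < 0, so the root lies in [1.125, 1.1875]

[1.125, 1.1875]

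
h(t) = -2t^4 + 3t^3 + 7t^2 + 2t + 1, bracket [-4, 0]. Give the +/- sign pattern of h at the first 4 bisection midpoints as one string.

m = -2, h(m) = -31 (−); new bracket [-2, 0]
m = -1, h(m) = 1 (+); new bracket [-2, -1]
m = -1.5, h(m) = -6.5 (−); new bracket [-1.5, -1]
m = -1.25, h(m) = -1.3047 (−); new bracket [-1.25, -1]

-+--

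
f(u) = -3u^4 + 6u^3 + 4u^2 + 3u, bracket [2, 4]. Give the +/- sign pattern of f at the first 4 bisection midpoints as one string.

-+-+

midpoint 3: f = -36 < 0 → [2, 3]
midpoint 2.5: f = 9.0625 > 0 → [2.5, 3]
midpoint 2.75: f = -8.292969 < 0 → [2.5, 2.75]
midpoint 2.625: f = 1.5227 > 0 → [2.625, 2.75]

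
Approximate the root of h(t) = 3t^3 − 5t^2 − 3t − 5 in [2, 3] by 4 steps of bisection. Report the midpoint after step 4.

2.4375

midpoint 2.5: h = 3.125 > 0 → [2, 2.5]
midpoint 2.25: h = -2.890625 < 0 → [2.25, 2.5]
midpoint 2.375: h = -0.138672 < 0 → [2.375, 2.5]
midpoint 2.4375: h = 1.427 > 0 → [2.375, 2.4375]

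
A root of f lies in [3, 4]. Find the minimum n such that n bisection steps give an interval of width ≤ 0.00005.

15

Width after n steps is 1/2^n. Need 2^n ≥ 1/0.00005 = 20000.
2^14 = 16384 < 20000 ≤ 2^15 = 32768, so n = 15.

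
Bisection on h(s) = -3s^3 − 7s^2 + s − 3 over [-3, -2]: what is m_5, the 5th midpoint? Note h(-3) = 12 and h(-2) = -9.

s = -2.5 gives h = -2.375, negative; keep [-3, -2.5]
s = -2.75 gives h = 3.703125, positive; keep [-2.75, -2.5]
s = -2.625 gives h = 0.404297, positive; keep [-2.625, -2.5]
s = -2.5625 gives h = -1.0481, negative; keep [-2.625, -2.5625]
s = -2.59375 gives h = -0.3379, negative; keep [-2.625, -2.59375]

-2.59375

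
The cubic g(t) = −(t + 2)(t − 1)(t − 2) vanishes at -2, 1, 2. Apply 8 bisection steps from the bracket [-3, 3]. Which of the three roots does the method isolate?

-2

t = 0 gives g = -4, negative; keep [-3, 0]
t = -1.5 gives g = -4.375, negative; keep [-3, -1.5]
t = -2.25 gives g = 3.453125, positive; keep [-2.25, -1.5]
t = -1.875 gives g = -1.3926, negative; keep [-2.25, -1.875]
t = -2.0625 gives g = 0.7776, positive; keep [-2.0625, -1.875]
t = -1.96875 gives g = -0.3682, negative; keep [-2.0625, -1.96875]
t = -2.015625 gives g = 0.1892, positive; keep [-2.015625, -1.96875]
t = -1.9921875 gives g = -0.0933, negative; keep [-2.015625, -1.9921875]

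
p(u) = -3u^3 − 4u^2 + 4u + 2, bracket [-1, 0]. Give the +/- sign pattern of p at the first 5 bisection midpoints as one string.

-++--

u = -0.5 gives p = -0.625, negative; keep [-0.5, 0]
u = -0.25 gives p = 0.796875, positive; keep [-0.5, -0.25]
u = -0.375 gives p = 0.095703, positive; keep [-0.5, -0.375]
u = -0.4375 gives p = -0.2644, negative; keep [-0.4375, -0.375]
u = -0.40625 gives p = -0.084, negative; keep [-0.40625, -0.375]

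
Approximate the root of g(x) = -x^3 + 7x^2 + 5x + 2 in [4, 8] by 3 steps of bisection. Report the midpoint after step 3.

m = 6, g(m) = 68 (+); new bracket [6, 8]
m = 7, g(m) = 37 (+); new bracket [7, 8]
m = 7.5, g(m) = 11.375 (+); new bracket [7.5, 8]

7.5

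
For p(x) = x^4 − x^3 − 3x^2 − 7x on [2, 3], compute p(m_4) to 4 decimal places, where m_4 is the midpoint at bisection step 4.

p(2.5) = -12.8125 < 0, so the root lies in [2.5, 3]
p(2.75) = -5.542969 < 0, so the root lies in [2.75, 3]
p(2.875) = -0.36499 < 0, so the root lies in [2.875, 3]
p(2.9375) = 2.6614 > 0, so the root lies in [2.875, 2.9375]

2.6614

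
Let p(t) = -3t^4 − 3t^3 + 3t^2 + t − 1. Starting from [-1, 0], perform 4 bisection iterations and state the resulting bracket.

t = -0.5 gives p = -0.5625, negative; keep [-1, -0.5]
t = -0.75 gives p = 0.253906, positive; keep [-0.75, -0.5]
t = -0.625 gives p = -0.178467, negative; keep [-0.75, -0.625]
t = -0.6875 gives p = 0.0351, positive; keep [-0.6875, -0.625]

[-0.6875, -0.625]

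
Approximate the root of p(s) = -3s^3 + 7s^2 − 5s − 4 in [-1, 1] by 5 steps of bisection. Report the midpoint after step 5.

p(0) = -4 < 0, so the root lies in [-1, 0]
p(-0.5) = 0.625 > 0, so the root lies in [-0.5, 0]
p(-0.25) = -2.265625 < 0, so the root lies in [-0.5, -0.25]
p(-0.375) = -0.9824 < 0, so the root lies in [-0.5, -0.375]
p(-0.4375) = -0.2214 < 0, so the root lies in [-0.5, -0.4375]

-0.4375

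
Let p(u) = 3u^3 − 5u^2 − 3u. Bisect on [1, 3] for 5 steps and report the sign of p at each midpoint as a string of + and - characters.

m = 2, p(m) = -2 (−); new bracket [2, 3]
m = 2.5, p(m) = 8.125 (+); new bracket [2, 2.5]
m = 2.25, p(m) = 2.109375 (+); new bracket [2, 2.25]
m = 2.125, p(m) = -0.166 (−); new bracket [2.125, 2.25]
m = 2.1875, p(m) = 0.9143 (+); new bracket [2.125, 2.1875]

-++-+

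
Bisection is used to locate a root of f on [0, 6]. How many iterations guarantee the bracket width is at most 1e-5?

Width after n steps is 6/2^n. Need 2^n ≥ 6/1e-5 = 600000.
2^19 = 524288 < 600000 ≤ 2^20 = 1048576, so n = 20.

20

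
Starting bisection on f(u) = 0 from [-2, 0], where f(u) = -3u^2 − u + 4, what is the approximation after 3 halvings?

u = -1 gives f = 2, positive; keep [-2, -1]
u = -1.5 gives f = -1.25, negative; keep [-1.5, -1]
u = -1.25 gives f = 0.5625, positive; keep [-1.5, -1.25]

-1.25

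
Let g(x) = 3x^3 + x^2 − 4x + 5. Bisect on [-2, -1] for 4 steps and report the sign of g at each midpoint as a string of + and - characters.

m = -1.5, g(m) = 3.125 (+); new bracket [-2, -1.5]
m = -1.75, g(m) = -1.015625 (−); new bracket [-1.75, -1.5]
m = -1.625, g(m) = 1.267578 (+); new bracket [-1.75, -1.625]
m = -1.6875, g(m) = 0.1814 (+); new bracket [-1.75, -1.6875]

+-++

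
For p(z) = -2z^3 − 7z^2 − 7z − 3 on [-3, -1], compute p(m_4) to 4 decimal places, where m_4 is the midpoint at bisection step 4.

m = -2, p(m) = -1 (−); new bracket [-3, -2]
m = -2.5, p(m) = 2 (+); new bracket [-2.5, -2]
m = -2.25, p(m) = 0.09375 (+); new bracket [-2.25, -2]
m = -2.125, p(m) = -0.543 (−); new bracket [-2.25, -2.125]

-0.5430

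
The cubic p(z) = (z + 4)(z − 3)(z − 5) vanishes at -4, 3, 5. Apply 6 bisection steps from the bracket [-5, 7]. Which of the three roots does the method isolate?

midpoint 1: p = 40 > 0 → [-5, 1]
midpoint -2: p = 70 > 0 → [-5, -2]
midpoint -3.5: p = 27.625 > 0 → [-5, -3.5]
midpoint -4.25: p = -16.7656 < 0 → [-4.25, -3.5]
midpoint -3.875: p = 7.627 > 0 → [-4.25, -3.875]
midpoint -4.0625: p = -4.0002 < 0 → [-4.0625, -3.875]

-4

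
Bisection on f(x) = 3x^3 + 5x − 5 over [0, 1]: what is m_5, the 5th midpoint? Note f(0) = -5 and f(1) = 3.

f(0.5) = -2.125 < 0, so the root lies in [0.5, 1]
f(0.75) = 0.015625 > 0, so the root lies in [0.5, 0.75]
f(0.625) = -1.142578 < 0, so the root lies in [0.625, 0.75]
f(0.6875) = -0.5876 < 0, so the root lies in [0.6875, 0.75]
f(0.71875) = -0.2923 < 0, so the root lies in [0.71875, 0.75]

0.71875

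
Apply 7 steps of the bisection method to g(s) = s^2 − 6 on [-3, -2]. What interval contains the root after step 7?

m = -2.5, g(m) = 0.25 (+); new bracket [-2.5, -2]
m = -2.25, g(m) = -0.9375 (−); new bracket [-2.5, -2.25]
m = -2.375, g(m) = -0.359375 (−); new bracket [-2.5, -2.375]
m = -2.4375, g(m) = -0.0586 (−); new bracket [-2.5, -2.4375]
m = -2.46875, g(m) = 0.0947 (+); new bracket [-2.46875, -2.4375]
m = -2.453125, g(m) = 0.0178 (+); new bracket [-2.453125, -2.4375]
m = -2.4453125, g(m) = -0.0204 (−); new bracket [-2.453125, -2.4453125]

[-2.453125, -2.4453125]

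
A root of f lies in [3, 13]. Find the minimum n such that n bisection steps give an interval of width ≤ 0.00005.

Width after n steps is 10/2^n. Need 2^n ≥ 10/0.00005 = 200000.
2^17 = 131072 < 200000 ≤ 2^18 = 262144, so n = 18.

18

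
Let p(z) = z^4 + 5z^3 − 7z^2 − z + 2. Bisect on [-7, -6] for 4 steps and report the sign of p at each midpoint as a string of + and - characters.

p(-6.5) = 124.6875 > 0, so the root lies in [-6.5, -6]
p(-6.25) = 39.988281 > 0, so the root lies in [-6.25, -6]
p(-6.125) = 4.021729 > 0, so the root lies in [-6.125, -6]
p(-6.0625) = -12.468 < 0, so the root lies in [-6.125, -6.0625]

+++-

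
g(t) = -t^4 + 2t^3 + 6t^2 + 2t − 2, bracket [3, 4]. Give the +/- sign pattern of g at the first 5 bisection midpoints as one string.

g(3.5) = 14.1875 > 0, so the root lies in [3.5, 4]
g(3.75) = -2.410156 < 0, so the root lies in [3.5, 3.75]
g(3.625) = 6.687256 > 0, so the root lies in [3.625, 3.75]
g(3.6875) = 2.3474 > 0, so the root lies in [3.6875, 3.75]
g(3.71875) = 0.022 > 0, so the root lies in [3.71875, 3.75]

+-+++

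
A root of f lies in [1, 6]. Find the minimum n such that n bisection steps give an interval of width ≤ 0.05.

7

Width after n steps is 5/2^n. Need 2^n ≥ 5/0.05 = 100.
2^6 = 64 < 100 ≤ 2^7 = 128, so n = 7.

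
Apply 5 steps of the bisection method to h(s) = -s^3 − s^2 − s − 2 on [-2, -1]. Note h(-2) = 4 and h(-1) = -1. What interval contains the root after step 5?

[-1.375, -1.34375]

h(-1.5) = 0.625 > 0, so the root lies in [-1.5, -1]
h(-1.25) = -0.359375 < 0, so the root lies in [-1.5, -1.25]
h(-1.375) = 0.083984 > 0, so the root lies in [-1.375, -1.25]
h(-1.3125) = -0.1492 < 0, so the root lies in [-1.375, -1.3125]
h(-1.34375) = -0.0356 < 0, so the root lies in [-1.375, -1.34375]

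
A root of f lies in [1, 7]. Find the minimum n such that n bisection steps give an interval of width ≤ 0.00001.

Width after n steps is 6/2^n. Need 2^n ≥ 6/0.00001 = 600000.
2^19 = 524288 < 600000 ≤ 2^20 = 1048576, so n = 20.

20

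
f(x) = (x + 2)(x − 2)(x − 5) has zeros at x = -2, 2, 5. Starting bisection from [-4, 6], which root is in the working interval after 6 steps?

m = 1, f(m) = 12 (+); new bracket [-4, 1]
m = -1.5, f(m) = 11.375 (+); new bracket [-4, -1.5]
m = -2.75, f(m) = -27.609375 (−); new bracket [-2.75, -1.5]
m = -2.125, f(m) = -3.6738 (−); new bracket [-2.125, -1.5]
m = -1.8125, f(m) = 4.8699 (+); new bracket [-2.125, -1.8125]
m = -1.96875, f(m) = 0.8643 (+); new bracket [-2.125, -1.96875]

-2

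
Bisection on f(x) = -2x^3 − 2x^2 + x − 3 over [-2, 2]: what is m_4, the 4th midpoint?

-1.75

m = 0, f(m) = -3 (−); new bracket [-2, 0]
m = -1, f(m) = -4 (−); new bracket [-2, -1]
m = -1.5, f(m) = -2.25 (−); new bracket [-2, -1.5]
m = -1.75, f(m) = -0.1562 (−); new bracket [-2, -1.75]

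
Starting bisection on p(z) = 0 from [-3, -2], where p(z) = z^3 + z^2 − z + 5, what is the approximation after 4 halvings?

z = -2.5 gives p = -1.875, negative; keep [-2.5, -2]
z = -2.25 gives p = 0.921875, positive; keep [-2.5, -2.25]
z = -2.375 gives p = -0.380859, negative; keep [-2.375, -2.25]
z = -2.3125 gives p = 0.2937, positive; keep [-2.375, -2.3125]

-2.3125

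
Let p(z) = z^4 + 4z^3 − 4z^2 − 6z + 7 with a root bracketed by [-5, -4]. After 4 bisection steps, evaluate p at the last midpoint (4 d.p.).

4.5327

midpoint -4.5: p = -1.4375 < 0 → [-5, -4.5]
midpoint -4.75: p = 25.628906 > 0 → [-4.75, -4.5]
midpoint -4.625: p = 11.019775 > 0 → [-4.625, -4.5]
midpoint -4.5625: p = 4.5327 > 0 → [-4.5625, -4.5]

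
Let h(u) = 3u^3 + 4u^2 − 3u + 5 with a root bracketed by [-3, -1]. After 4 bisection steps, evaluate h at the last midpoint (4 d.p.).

0.6504

h(-2) = 3 > 0, so the root lies in [-3, -2]
h(-2.5) = -9.375 < 0, so the root lies in [-2.5, -2]
h(-2.25) = -2.171875 < 0, so the root lies in [-2.25, -2]
h(-2.125) = 0.6504 > 0, so the root lies in [-2.25, -2.125]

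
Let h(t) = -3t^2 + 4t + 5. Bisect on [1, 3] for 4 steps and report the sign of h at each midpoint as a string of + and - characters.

+---

midpoint 2: h = 1 > 0 → [2, 3]
midpoint 2.5: h = -3.75 < 0 → [2, 2.5]
midpoint 2.25: h = -1.1875 < 0 → [2, 2.25]
midpoint 2.125: h = -0.0469 < 0 → [2, 2.125]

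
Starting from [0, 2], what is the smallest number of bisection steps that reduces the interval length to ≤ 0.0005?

Width after n steps is 2/2^n. Need 2^n ≥ 2/0.0005 = 4000.
2^11 = 2048 < 4000 ≤ 2^12 = 4096, so n = 12.

12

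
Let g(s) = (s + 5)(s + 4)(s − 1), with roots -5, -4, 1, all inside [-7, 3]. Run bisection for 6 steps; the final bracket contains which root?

1

g(-2) = -18 < 0, so the root lies in [-2, 3]
g(0.5) = -12.375 < 0, so the root lies in [0.5, 3]
g(1.75) = 29.109375 > 0, so the root lies in [0.5, 1.75]
g(1.125) = 3.9238 > 0, so the root lies in [0.5, 1.125]
g(0.8125) = -5.2449 < 0, so the root lies in [0.8125, 1.125]
g(0.96875) = -0.9268 < 0, so the root lies in [0.96875, 1.125]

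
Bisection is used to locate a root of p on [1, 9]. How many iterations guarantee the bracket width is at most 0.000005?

Width after n steps is 8/2^n. Need 2^n ≥ 8/0.000005 = 1600000.
2^20 = 1048576 < 1600000 ≤ 2^21 = 2097152, so n = 21.

21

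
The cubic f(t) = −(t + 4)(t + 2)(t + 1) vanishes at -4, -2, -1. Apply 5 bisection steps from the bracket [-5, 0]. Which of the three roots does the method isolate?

f(-2.5) = -1.125 < 0, so the root lies in [-5, -2.5]
f(-3.75) = -1.203125 < 0, so the root lies in [-5, -3.75]
f(-4.375) = 3.005859 > 0, so the root lies in [-4.375, -3.75]
f(-4.0625) = 0.3948 > 0, so the root lies in [-4.0625, -3.75]
f(-3.90625) = -0.5194 < 0, so the root lies in [-4.0625, -3.90625]

-4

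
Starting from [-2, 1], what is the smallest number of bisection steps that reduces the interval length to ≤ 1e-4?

Width after n steps is 3/2^n. Need 2^n ≥ 3/1e-4 = 30000.
2^14 = 16384 < 30000 ≤ 2^15 = 32768, so n = 15.

15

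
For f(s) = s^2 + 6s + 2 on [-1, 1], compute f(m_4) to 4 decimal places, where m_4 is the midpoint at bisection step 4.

-0.1094

midpoint 0: f = 2 > 0 → [-1, 0]
midpoint -0.5: f = -0.75 < 0 → [-0.5, 0]
midpoint -0.25: f = 0.5625 > 0 → [-0.5, -0.25]
midpoint -0.375: f = -0.1094 < 0 → [-0.375, -0.25]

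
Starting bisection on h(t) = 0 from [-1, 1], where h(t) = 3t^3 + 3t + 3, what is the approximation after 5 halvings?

t = 0 gives h = 3, positive; keep [-1, 0]
t = -0.5 gives h = 1.125, positive; keep [-1, -0.5]
t = -0.75 gives h = -0.515625, negative; keep [-0.75, -0.5]
t = -0.625 gives h = 0.3926, positive; keep [-0.75, -0.625]
t = -0.6875 gives h = -0.0374, negative; keep [-0.6875, -0.625]

-0.6875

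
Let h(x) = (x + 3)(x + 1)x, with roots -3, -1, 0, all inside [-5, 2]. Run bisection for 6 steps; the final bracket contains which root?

-3

m = -1.5, h(m) = 1.125 (+); new bracket [-5, -1.5]
m = -3.25, h(m) = -1.828125 (−); new bracket [-3.25, -1.5]
m = -2.375, h(m) = 2.041016 (+); new bracket [-3.25, -2.375]
m = -2.8125, h(m) = 0.9558 (+); new bracket [-3.25, -2.8125]
m = -3.03125, h(m) = -0.1924 (−); new bracket [-3.03125, -2.8125]
m = -2.921875, h(m) = 0.4387 (+); new bracket [-3.03125, -2.921875]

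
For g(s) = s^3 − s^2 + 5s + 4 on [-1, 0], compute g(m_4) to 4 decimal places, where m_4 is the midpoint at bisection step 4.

g(-0.5) = 1.125 > 0, so the root lies in [-1, -0.5]
g(-0.75) = -0.734375 < 0, so the root lies in [-0.75, -0.5]
g(-0.625) = 0.240234 > 0, so the root lies in [-0.75, -0.625]
g(-0.6875) = -0.2351 < 0, so the root lies in [-0.6875, -0.625]

-0.2351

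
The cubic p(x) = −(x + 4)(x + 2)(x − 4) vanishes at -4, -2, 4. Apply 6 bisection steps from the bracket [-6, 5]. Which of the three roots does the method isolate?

x = -0.5 gives p = 23.625, positive; keep [-0.5, 5]
x = 2.25 gives p = 46.484375, positive; keep [2.25, 5]
x = 3.625 gives p = 16.083984, positive; keep [3.625, 5]
x = 4.3125 gives p = -16.3977, negative; keep [3.625, 4.3125]
x = 3.96875 gives p = 1.4864, positive; keep [3.96875, 4.3125]
x = 4.140625 gives p = -7.0296, negative; keep [3.96875, 4.140625]

4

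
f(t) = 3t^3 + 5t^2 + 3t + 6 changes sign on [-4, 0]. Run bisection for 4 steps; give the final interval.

midpoint -2: f = -4 < 0 → [-2, 0]
midpoint -1: f = 5 > 0 → [-2, -1]
midpoint -1.5: f = 2.625 > 0 → [-2, -1.5]
midpoint -1.75: f = -0.0156 < 0 → [-1.75, -1.5]

[-1.75, -1.5]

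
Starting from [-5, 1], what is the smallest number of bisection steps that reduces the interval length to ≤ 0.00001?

20

Width after n steps is 6/2^n. Need 2^n ≥ 6/0.00001 = 600000.
2^19 = 524288 < 600000 ≤ 2^20 = 1048576, so n = 20.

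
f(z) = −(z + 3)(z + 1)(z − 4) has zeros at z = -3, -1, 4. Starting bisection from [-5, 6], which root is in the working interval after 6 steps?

4

midpoint 0.5: f = 18.375 > 0 → [0.5, 6]
midpoint 3.25: f = 19.921875 > 0 → [3.25, 6]
midpoint 4.625: f = -26.806641 < 0 → [3.25, 4.625]
midpoint 3.9375: f = 2.1409 > 0 → [3.9375, 4.625]
midpoint 4.28125: f = -10.8152 < 0 → [3.9375, 4.28125]
midpoint 4.109375: f = -3.973 < 0 → [3.9375, 4.109375]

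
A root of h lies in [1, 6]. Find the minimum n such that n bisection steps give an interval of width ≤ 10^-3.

13

Width after n steps is 5/2^n. Need 2^n ≥ 5/10^-3 = 5000.
2^12 = 4096 < 5000 ≤ 2^13 = 8192, so n = 13.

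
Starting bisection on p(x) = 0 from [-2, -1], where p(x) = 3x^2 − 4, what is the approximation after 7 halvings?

-1.1484375

x = -1.5 gives p = 2.75, positive; keep [-1.5, -1]
x = -1.25 gives p = 0.6875, positive; keep [-1.25, -1]
x = -1.125 gives p = -0.203125, negative; keep [-1.25, -1.125]
x = -1.1875 gives p = 0.2305, positive; keep [-1.1875, -1.125]
x = -1.15625 gives p = 0.0107, positive; keep [-1.15625, -1.125]
x = -1.140625 gives p = -0.0969, negative; keep [-1.15625, -1.140625]
x = -1.1484375 gives p = -0.0433, negative; keep [-1.15625, -1.1484375]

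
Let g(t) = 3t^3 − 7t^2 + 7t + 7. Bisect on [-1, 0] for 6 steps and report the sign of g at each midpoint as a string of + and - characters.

m = -0.5, g(m) = 1.375 (+); new bracket [-1, -0.5]
m = -0.75, g(m) = -3.453125 (−); new bracket [-0.75, -0.5]
m = -0.625, g(m) = -0.841797 (−); new bracket [-0.625, -0.5]
m = -0.5625, g(m) = 0.3137 (+); new bracket [-0.625, -0.5625]
m = -0.59375, g(m) = -0.252 (−); new bracket [-0.59375, -0.5625]
m = -0.578125, g(m) = 0.0338 (+); new bracket [-0.59375, -0.578125]

+--+-+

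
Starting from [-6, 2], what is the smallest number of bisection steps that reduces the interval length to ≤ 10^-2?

Width after n steps is 8/2^n. Need 2^n ≥ 8/10^-2 = 800.
2^9 = 512 < 800 ≤ 2^10 = 1024, so n = 10.

10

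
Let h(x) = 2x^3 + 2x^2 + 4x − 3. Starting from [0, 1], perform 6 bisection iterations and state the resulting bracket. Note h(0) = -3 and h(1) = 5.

[0.53125, 0.546875]

h(0.5) = -0.25 < 0, so the root lies in [0.5, 1]
h(0.75) = 1.96875 > 0, so the root lies in [0.5, 0.75]
h(0.625) = 0.769531 > 0, so the root lies in [0.5, 0.625]
h(0.5625) = 0.2388 > 0, so the root lies in [0.5, 0.5625]
h(0.53125) = -0.0107 < 0, so the root lies in [0.53125, 0.5625]
h(0.546875) = 0.1128 > 0, so the root lies in [0.53125, 0.546875]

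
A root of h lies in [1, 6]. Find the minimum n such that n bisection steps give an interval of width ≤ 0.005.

10

Width after n steps is 5/2^n. Need 2^n ≥ 5/0.005 = 1000.
2^9 = 512 < 1000 ≤ 2^10 = 1024, so n = 10.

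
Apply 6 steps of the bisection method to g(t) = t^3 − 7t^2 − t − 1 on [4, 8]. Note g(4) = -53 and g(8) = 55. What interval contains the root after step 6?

t = 6 gives g = -43, negative; keep [6, 8]
t = 7 gives g = -8, negative; keep [7, 8]
t = 7.5 gives g = 19.625, positive; keep [7, 7.5]
t = 7.25 gives g = 4.8906, positive; keep [7, 7.25]
t = 7.125 gives g = -1.7793, negative; keep [7.125, 7.25]
t = 7.1875 gives g = 1.4988, positive; keep [7.125, 7.1875]

[7.125, 7.1875]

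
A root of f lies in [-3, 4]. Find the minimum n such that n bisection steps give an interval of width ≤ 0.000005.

Width after n steps is 7/2^n. Need 2^n ≥ 7/0.000005 = 1400000.
2^20 = 1048576 < 1400000 ≤ 2^21 = 2097152, so n = 21.

21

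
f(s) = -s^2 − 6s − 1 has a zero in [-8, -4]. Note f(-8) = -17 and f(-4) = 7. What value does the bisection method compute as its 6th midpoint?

f(-6) = -1 < 0, so the root lies in [-6, -4]
f(-5) = 4 > 0, so the root lies in [-6, -5]
f(-5.5) = 1.75 > 0, so the root lies in [-6, -5.5]
f(-5.75) = 0.4375 > 0, so the root lies in [-6, -5.75]
f(-5.875) = -0.2656 < 0, so the root lies in [-5.875, -5.75]
f(-5.8125) = 0.0898 > 0, so the root lies in [-5.875, -5.8125]

-5.8125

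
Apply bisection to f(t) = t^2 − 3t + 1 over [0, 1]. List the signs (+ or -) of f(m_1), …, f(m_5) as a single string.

-++--

m = 0.5, f(m) = -0.25 (−); new bracket [0, 0.5]
m = 0.25, f(m) = 0.3125 (+); new bracket [0.25, 0.5]
m = 0.375, f(m) = 0.015625 (+); new bracket [0.375, 0.5]
m = 0.4375, f(m) = -0.1211 (−); new bracket [0.375, 0.4375]
m = 0.40625, f(m) = -0.0537 (−); new bracket [0.375, 0.40625]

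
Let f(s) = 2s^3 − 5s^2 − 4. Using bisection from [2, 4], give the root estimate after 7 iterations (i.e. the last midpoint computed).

2.765625

m = 3, f(m) = 5 (+); new bracket [2, 3]
m = 2.5, f(m) = -4 (−); new bracket [2.5, 3]
m = 2.75, f(m) = -0.21875 (−); new bracket [2.75, 3]
m = 2.875, f(m) = 2.1992 (+); new bracket [2.75, 2.875]
m = 2.8125, f(m) = 0.9438 (+); new bracket [2.75, 2.8125]
m = 2.78125, f(m) = 0.3511 (+); new bracket [2.75, 2.78125]
m = 2.765625, f(m) = 0.0634 (+); new bracket [2.75, 2.765625]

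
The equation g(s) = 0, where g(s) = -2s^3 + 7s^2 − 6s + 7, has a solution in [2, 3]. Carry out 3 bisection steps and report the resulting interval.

[2.875, 3]

s = 2.5 gives g = 4.5, positive; keep [2.5, 3]
s = 2.75 gives g = 1.84375, positive; keep [2.75, 3]
s = 2.875 gives g = 0.082031, positive; keep [2.875, 3]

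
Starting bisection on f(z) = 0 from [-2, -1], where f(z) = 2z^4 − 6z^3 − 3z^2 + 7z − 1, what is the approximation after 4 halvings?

-1.1875

m = -1.5, f(m) = 12.125 (+); new bracket [-1.5, -1]
m = -1.25, f(m) = 2.164062 (+); new bracket [-1.25, -1]
m = -1.125, f(m) = -0.925293 (−); new bracket [-1.25, -1.125]
m = -1.1875, f(m) = 0.4815 (+); new bracket [-1.1875, -1.125]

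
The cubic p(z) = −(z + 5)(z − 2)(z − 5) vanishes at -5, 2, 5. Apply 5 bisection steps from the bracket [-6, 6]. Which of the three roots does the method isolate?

midpoint 0: p = -50 < 0 → [-6, 0]
midpoint -3: p = -80 < 0 → [-6, -3]
midpoint -4.5: p = -30.875 < 0 → [-6, -4.5]
midpoint -5.25: p = 18.5781 > 0 → [-5.25, -4.5]
midpoint -4.875: p = -8.4863 < 0 → [-5.25, -4.875]

-5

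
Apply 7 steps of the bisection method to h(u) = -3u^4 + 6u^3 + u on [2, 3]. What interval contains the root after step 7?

[2.0703125, 2.078125]

u = 2.5 gives h = -20.9375, negative; keep [2, 2.5]
u = 2.25 gives h = -6.292969, negative; keep [2, 2.25]
u = 2.125 gives h = -1.473389, negative; keep [2, 2.125]
u = 2.0625 gives h = 0.4174, positive; keep [2.0625, 2.125]
u = 2.09375 gives h = -0.4877, negative; keep [2.0625, 2.09375]
u = 2.078125 gives h = -0.0253, negative; keep [2.0625, 2.078125]
u = 2.0703125 gives h = 0.1985, positive; keep [2.0703125, 2.078125]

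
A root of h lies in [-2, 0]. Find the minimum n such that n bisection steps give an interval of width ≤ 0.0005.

12

Width after n steps is 2/2^n. Need 2^n ≥ 2/0.0005 = 4000.
2^11 = 2048 < 4000 ≤ 2^12 = 4096, so n = 12.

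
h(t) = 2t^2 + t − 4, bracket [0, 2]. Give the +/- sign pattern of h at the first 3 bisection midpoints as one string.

-++

t = 1 gives h = -1, negative; keep [1, 2]
t = 1.5 gives h = 2, positive; keep [1, 1.5]
t = 1.25 gives h = 0.375, positive; keep [1, 1.25]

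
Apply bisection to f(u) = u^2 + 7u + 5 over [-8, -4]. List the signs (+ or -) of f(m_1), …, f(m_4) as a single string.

-+++

f(-6) = -1 < 0, so the root lies in [-8, -6]
f(-7) = 5 > 0, so the root lies in [-7, -6]
f(-6.5) = 1.75 > 0, so the root lies in [-6.5, -6]
f(-6.25) = 0.3125 > 0, so the root lies in [-6.25, -6]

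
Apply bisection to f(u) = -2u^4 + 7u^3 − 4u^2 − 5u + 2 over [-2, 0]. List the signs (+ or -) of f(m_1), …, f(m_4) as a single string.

f(-1) = -6 < 0, so the root lies in [-1, 0]
f(-0.5) = 2.5 > 0, so the root lies in [-1, -0.5]
f(-0.75) = -0.085938 < 0, so the root lies in [-0.75, -0.5]
f(-0.625) = 1.5483 > 0, so the root lies in [-0.75, -0.625]

-+-+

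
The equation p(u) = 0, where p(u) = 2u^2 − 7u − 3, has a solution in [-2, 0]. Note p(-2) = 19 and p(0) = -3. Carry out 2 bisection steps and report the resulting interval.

[-0.5, 0]

p(-1) = 6 > 0, so the root lies in [-1, 0]
p(-0.5) = 1 > 0, so the root lies in [-0.5, 0]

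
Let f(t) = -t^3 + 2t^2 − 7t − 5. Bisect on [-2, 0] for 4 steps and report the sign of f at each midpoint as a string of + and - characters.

midpoint -1: f = 5 > 0 → [-1, 0]
midpoint -0.5: f = -0.875 < 0 → [-1, -0.5]
midpoint -0.75: f = 1.796875 > 0 → [-0.75, -0.5]
midpoint -0.625: f = 0.4004 > 0 → [-0.625, -0.5]

+-++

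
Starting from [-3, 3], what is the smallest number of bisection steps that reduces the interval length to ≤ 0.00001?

20

Width after n steps is 6/2^n. Need 2^n ≥ 6/0.00001 = 600000.
2^19 = 524288 < 600000 ≤ 2^20 = 1048576, so n = 20.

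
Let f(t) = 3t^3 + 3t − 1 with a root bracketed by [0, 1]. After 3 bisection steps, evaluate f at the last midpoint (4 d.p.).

0.2832

midpoint 0.5: f = 0.875 > 0 → [0, 0.5]
midpoint 0.25: f = -0.203125 < 0 → [0.25, 0.5]
midpoint 0.375: f = 0.283203 > 0 → [0.25, 0.375]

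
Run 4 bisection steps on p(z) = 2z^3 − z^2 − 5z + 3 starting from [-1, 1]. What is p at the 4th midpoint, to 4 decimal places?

-0.0273

m = 0, p(m) = 3 (+); new bracket [0, 1]
m = 0.5, p(m) = 0.5 (+); new bracket [0.5, 1]
m = 0.75, p(m) = -0.46875 (−); new bracket [0.5, 0.75]
m = 0.625, p(m) = -0.0273 (−); new bracket [0.5, 0.625]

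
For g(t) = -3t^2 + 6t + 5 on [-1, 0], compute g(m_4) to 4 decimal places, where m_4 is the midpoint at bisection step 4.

-0.5430

g(-0.5) = 1.25 > 0, so the root lies in [-1, -0.5]
g(-0.75) = -1.1875 < 0, so the root lies in [-0.75, -0.5]
g(-0.625) = 0.078125 > 0, so the root lies in [-0.75, -0.625]
g(-0.6875) = -0.543 < 0, so the root lies in [-0.6875, -0.625]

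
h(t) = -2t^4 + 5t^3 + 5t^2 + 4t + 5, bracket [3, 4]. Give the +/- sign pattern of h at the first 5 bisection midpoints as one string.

-+++-

h(3.5) = -5.5 < 0, so the root lies in [3, 3.5]
h(3.25) = 19.320312 > 0, so the root lies in [3.25, 3.5]
h(3.375) = 8.177246 > 0, so the root lies in [3.375, 3.5]
h(3.4375) = 1.6716 > 0, so the root lies in [3.4375, 3.5]
h(3.46875) = -1.8289 < 0, so the root lies in [3.4375, 3.46875]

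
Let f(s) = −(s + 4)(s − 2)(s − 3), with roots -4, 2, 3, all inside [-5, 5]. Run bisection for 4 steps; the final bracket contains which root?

f(0) = -24 < 0, so the root lies in [-5, 0]
f(-2.5) = -37.125 < 0, so the root lies in [-5, -2.5]
f(-3.75) = -9.703125 < 0, so the root lies in [-5, -3.75]
f(-4.375) = 17.6309 > 0, so the root lies in [-4.375, -3.75]

-4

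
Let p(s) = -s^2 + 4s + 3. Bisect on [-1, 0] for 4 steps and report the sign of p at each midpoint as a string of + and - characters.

+-+-

m = -0.5, p(m) = 0.75 (+); new bracket [-1, -0.5]
m = -0.75, p(m) = -0.5625 (−); new bracket [-0.75, -0.5]
m = -0.625, p(m) = 0.109375 (+); new bracket [-0.75, -0.625]
m = -0.6875, p(m) = -0.2227 (−); new bracket [-0.6875, -0.625]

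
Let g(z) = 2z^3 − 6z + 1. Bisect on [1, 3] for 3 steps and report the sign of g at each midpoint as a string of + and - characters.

+-+

g(2) = 5 > 0, so the root lies in [1, 2]
g(1.5) = -1.25 < 0, so the root lies in [1.5, 2]
g(1.75) = 1.21875 > 0, so the root lies in [1.5, 1.75]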